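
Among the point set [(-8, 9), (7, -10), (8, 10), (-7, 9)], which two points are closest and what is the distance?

Computing all pairwise distances among 4 points:

d((-8, 9), (7, -10)) = 24.2074
d((-8, 9), (8, 10)) = 16.0312
d((-8, 9), (-7, 9)) = 1.0 <-- minimum
d((7, -10), (8, 10)) = 20.025
d((7, -10), (-7, 9)) = 23.6008
d((8, 10), (-7, 9)) = 15.0333

Closest pair: (-8, 9) and (-7, 9) with distance 1.0

The closest pair is (-8, 9) and (-7, 9) with Euclidean distance 1.0. For 4 points, brute-force pairwise comparison is shown above. For large n, the divide-and-conquer algorithm (sort by x, recurse on halves, check the dividing strip) achieves O(n log n).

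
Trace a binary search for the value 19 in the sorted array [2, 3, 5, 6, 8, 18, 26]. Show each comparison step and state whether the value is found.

Binary search for 19 in [2, 3, 5, 6, 8, 18, 26]:

lo=0, hi=6, mid=3, arr[mid]=6 -> 6 < 19, search right half
lo=4, hi=6, mid=5, arr[mid]=18 -> 18 < 19, search right half
lo=6, hi=6, mid=6, arr[mid]=26 -> 26 > 19, search left half
lo=6 > hi=5, target 19 not found

Binary search determines that 19 is not in the array after 3 comparisons. The search space was exhausted without finding the target.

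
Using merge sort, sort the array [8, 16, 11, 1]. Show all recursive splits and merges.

Merge sort trace:

Split: [8, 16, 11, 1] -> [8, 16] and [11, 1]
  Split: [8, 16] -> [8] and [16]
  Merge: [8] + [16] -> [8, 16]
  Split: [11, 1] -> [11] and [1]
  Merge: [11] + [1] -> [1, 11]
Merge: [8, 16] + [1, 11] -> [1, 8, 11, 16]

Final sorted array: [1, 8, 11, 16]

The merge sort proceeds by recursively splitting the array and merging sorted halves.
After all merges, the sorted array is [1, 8, 11, 16].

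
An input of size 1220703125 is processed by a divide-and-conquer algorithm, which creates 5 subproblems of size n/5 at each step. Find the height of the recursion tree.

For divide and conquer with division factor 5:

Problem sizes at each level:
Level 0: 1220703125
Level 1: 244140625
Level 2: 48828125
Level 3: 9765625
Level 4: 1953125
Level 5: 390625
Level 6: 78125
Level 7: 15625
Level 8: 3125
Level 9: 625
Level 10: 125
Level 11: 25
Level 12: 5
Level 13: 1

The root is level 0 and the size-1 base case is level 13 (the tree spans levels 0 through 13, i.e. 14 levels counting the root), so the depth is the number of divisions: log_5(1220703125) = 13

The recursion tree depth is log_5(1220703125) = 13. At each level, the problem size is divided by 5, so it takes 13 divisions to reduce to a base case of size 1. The algorithm makes 5 recursive calls at each level.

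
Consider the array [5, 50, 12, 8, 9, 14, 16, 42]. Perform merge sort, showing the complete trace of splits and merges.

Merge sort trace:

Split: [5, 50, 12, 8, 9, 14, 16, 42] -> [5, 50, 12, 8] and [9, 14, 16, 42]
  Split: [5, 50, 12, 8] -> [5, 50] and [12, 8]
    Split: [5, 50] -> [5] and [50]
    Merge: [5] + [50] -> [5, 50]
    Split: [12, 8] -> [12] and [8]
    Merge: [12] + [8] -> [8, 12]
  Merge: [5, 50] + [8, 12] -> [5, 8, 12, 50]
  Split: [9, 14, 16, 42] -> [9, 14] and [16, 42]
    Split: [9, 14] -> [9] and [14]
    Merge: [9] + [14] -> [9, 14]
    Split: [16, 42] -> [16] and [42]
    Merge: [16] + [42] -> [16, 42]
  Merge: [9, 14] + [16, 42] -> [9, 14, 16, 42]
Merge: [5, 8, 12, 50] + [9, 14, 16, 42] -> [5, 8, 9, 12, 14, 16, 42, 50]

Final sorted array: [5, 8, 9, 12, 14, 16, 42, 50]

The merge sort proceeds by recursively splitting the array and merging sorted halves.
After all merges, the sorted array is [5, 8, 9, 12, 14, 16, 42, 50].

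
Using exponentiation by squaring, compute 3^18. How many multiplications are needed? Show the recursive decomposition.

Computing 3^18 by squaring (build up from 3^1; each line after the first costs one multiplication):

3^1 = 3
3^2 = (3^1)^2 = 3^2 = 9
3^4 = (3^2)^2 = 9^2 = 81
3^8 = (3^4)^2 = 81^2 = 6561
3^9 = 3 * 3^8 = 3 * 6561 = 19683
3^18 = (3^9)^2 = 19683^2 = 387420489

Result: 387420489
Multiplications needed: 5 (5 lines after 3^1)

3^18 = 387420489. Using exponentiation by squaring, this requires 5 multiplications. The key idea: if the exponent is even, square the half-power; if odd, multiply by the base once.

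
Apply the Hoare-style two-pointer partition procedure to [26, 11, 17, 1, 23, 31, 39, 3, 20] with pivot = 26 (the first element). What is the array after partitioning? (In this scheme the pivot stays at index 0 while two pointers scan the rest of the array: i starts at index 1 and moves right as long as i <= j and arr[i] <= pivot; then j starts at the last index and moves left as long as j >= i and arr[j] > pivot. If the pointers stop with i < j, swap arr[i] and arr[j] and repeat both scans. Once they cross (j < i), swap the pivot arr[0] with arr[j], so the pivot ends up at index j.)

Hoare-style two-pointer partition with pivot = 26:

Initial array: [26, 11, 17, 1, 23, 31, 39, 3, 20]

Pointers start at i = 1, j = 8.
i stops at index 5 (arr[5]=31 > 26), j stops at index 8 (arr[8]=20 <= 26): swap arr[5] and arr[8], array becomes [26, 11, 17, 1, 23, 20, 39, 3, 31]
i stops at index 6 (arr[6]=39 > 26), j stops at index 7 (arr[7]=3 <= 26): swap arr[6] and arr[7], array becomes [26, 11, 17, 1, 23, 20, 3, 39, 31]
i ends at 7, j ends at 6: the pointers have crossed (j < i), so scanning stops.

Swap pivot arr[0] with arr[6] to place pivot at position 6: [3, 11, 17, 1, 23, 20, 26, 39, 31]
Pivot position: 6

After partitioning with pivot 26, the array becomes [3, 11, 17, 1, 23, 20, 26, 39, 31]. The pivot is placed at index 6. All elements to the left of the pivot are <= 26, and all elements to the right are > 26.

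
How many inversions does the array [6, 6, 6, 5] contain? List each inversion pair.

Finding inversions in [6, 6, 6, 5]:

(0, 3): arr[0]=6 > arr[3]=5
(1, 3): arr[1]=6 > arr[3]=5
(2, 3): arr[2]=6 > arr[3]=5

Total inversions: 3

The array has 3 inversion(s): (0,3), (1,3), (2,3). Each pair (i,j) satisfies i < j and arr[i] > arr[j].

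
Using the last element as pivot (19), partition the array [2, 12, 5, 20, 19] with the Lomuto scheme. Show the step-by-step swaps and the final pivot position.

Lomuto partition with pivot = 19:

Initial array: [2, 12, 5, 20, 19]

arr[0]=2 <= 19: swap with position 0, array becomes [2, 12, 5, 20, 19]
arr[1]=12 <= 19: swap with position 1, array becomes [2, 12, 5, 20, 19]
arr[2]=5 <= 19: swap with position 2, array becomes [2, 12, 5, 20, 19]
arr[3]=20 > 19: no swap

Place pivot at position 3: [2, 12, 5, 19, 20]
Pivot position: 3

After partitioning with pivot 19, the array becomes [2, 12, 5, 19, 20]. The pivot is placed at index 3. All elements to the left of the pivot are <= 19, and all elements to the right are > 19.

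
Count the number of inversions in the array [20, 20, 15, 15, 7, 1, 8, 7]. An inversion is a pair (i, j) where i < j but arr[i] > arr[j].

Finding inversions in [20, 20, 15, 15, 7, 1, 8, 7]:

(0, 2): arr[0]=20 > arr[2]=15
(0, 3): arr[0]=20 > arr[3]=15
(0, 4): arr[0]=20 > arr[4]=7
(0, 5): arr[0]=20 > arr[5]=1
(0, 6): arr[0]=20 > arr[6]=8
(0, 7): arr[0]=20 > arr[7]=7
(1, 2): arr[1]=20 > arr[2]=15
(1, 3): arr[1]=20 > arr[3]=15
(1, 4): arr[1]=20 > arr[4]=7
(1, 5): arr[1]=20 > arr[5]=1
(1, 6): arr[1]=20 > arr[6]=8
(1, 7): arr[1]=20 > arr[7]=7
(2, 4): arr[2]=15 > arr[4]=7
(2, 5): arr[2]=15 > arr[5]=1
(2, 6): arr[2]=15 > arr[6]=8
(2, 7): arr[2]=15 > arr[7]=7
(3, 4): arr[3]=15 > arr[4]=7
(3, 5): arr[3]=15 > arr[5]=1
(3, 6): arr[3]=15 > arr[6]=8
(3, 7): arr[3]=15 > arr[7]=7
(4, 5): arr[4]=7 > arr[5]=1
(6, 7): arr[6]=8 > arr[7]=7

Total inversions: 22

The array has 22 inversion(s): (0,2), (0,3), (0,4), (0,5), (0,6), (0,7), (1,2), (1,3), (1,4), (1,5), (1,6), (1,7), (2,4), (2,5), (2,6), (2,7), (3,4), (3,5), (3,6), (3,7), (4,5), (6,7). Each pair (i,j) satisfies i < j and arr[i] > arr[j].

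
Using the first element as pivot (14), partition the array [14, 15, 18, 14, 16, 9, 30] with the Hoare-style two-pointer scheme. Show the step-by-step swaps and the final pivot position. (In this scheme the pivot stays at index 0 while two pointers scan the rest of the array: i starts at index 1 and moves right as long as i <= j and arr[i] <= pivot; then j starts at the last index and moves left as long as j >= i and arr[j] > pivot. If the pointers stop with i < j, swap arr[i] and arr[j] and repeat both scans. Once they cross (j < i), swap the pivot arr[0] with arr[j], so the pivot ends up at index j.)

Hoare-style two-pointer partition with pivot = 14:

Initial array: [14, 15, 18, 14, 16, 9, 30]

Pointers start at i = 1, j = 6.
i stops at index 1 (arr[1]=15 > 14), j stops at index 5 (arr[5]=9 <= 14): swap arr[1] and arr[5], array becomes [14, 9, 18, 14, 16, 15, 30]
i stops at index 2 (arr[2]=18 > 14), j stops at index 3 (arr[3]=14 <= 14): swap arr[2] and arr[3], array becomes [14, 9, 14, 18, 16, 15, 30]
i ends at 3, j ends at 2: the pointers have crossed (j < i), so scanning stops.

Swap pivot arr[0] with arr[2] to place pivot at position 2: [14, 9, 14, 18, 16, 15, 30]
Pivot position: 2

After partitioning with pivot 14, the array becomes [14, 9, 14, 18, 16, 15, 30]. The pivot is placed at index 2. All elements to the left of the pivot are <= 14, and all elements to the right are > 14.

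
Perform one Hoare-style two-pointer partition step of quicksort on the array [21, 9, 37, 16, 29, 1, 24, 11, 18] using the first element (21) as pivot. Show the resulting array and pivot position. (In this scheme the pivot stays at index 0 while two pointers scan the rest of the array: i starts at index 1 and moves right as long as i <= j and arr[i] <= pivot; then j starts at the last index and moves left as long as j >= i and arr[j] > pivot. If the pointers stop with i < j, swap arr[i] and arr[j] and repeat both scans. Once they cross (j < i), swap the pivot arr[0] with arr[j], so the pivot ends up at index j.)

Hoare-style two-pointer partition with pivot = 21:

Initial array: [21, 9, 37, 16, 29, 1, 24, 11, 18]

Pointers start at i = 1, j = 8.
i stops at index 2 (arr[2]=37 > 21), j stops at index 8 (arr[8]=18 <= 21): swap arr[2] and arr[8], array becomes [21, 9, 18, 16, 29, 1, 24, 11, 37]
i stops at index 4 (arr[4]=29 > 21), j stops at index 7 (arr[7]=11 <= 21): swap arr[4] and arr[7], array becomes [21, 9, 18, 16, 11, 1, 24, 29, 37]
i ends at 6, j ends at 5: the pointers have crossed (j < i), so scanning stops.

Swap pivot arr[0] with arr[5] to place pivot at position 5: [1, 9, 18, 16, 11, 21, 24, 29, 37]
Pivot position: 5

After partitioning with pivot 21, the array becomes [1, 9, 18, 16, 11, 21, 24, 29, 37]. The pivot is placed at index 5. All elements to the left of the pivot are <= 21, and all elements to the right are > 21.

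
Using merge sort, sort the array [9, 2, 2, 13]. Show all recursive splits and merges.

Merge sort trace:

Split: [9, 2, 2, 13] -> [9, 2] and [2, 13]
  Split: [9, 2] -> [9] and [2]
  Merge: [9] + [2] -> [2, 9]
  Split: [2, 13] -> [2] and [13]
  Merge: [2] + [13] -> [2, 13]
Merge: [2, 9] + [2, 13] -> [2, 2, 9, 13]

Final sorted array: [2, 2, 9, 13]

The merge sort proceeds by recursively splitting the array and merging sorted halves.
After all merges, the sorted array is [2, 2, 9, 13].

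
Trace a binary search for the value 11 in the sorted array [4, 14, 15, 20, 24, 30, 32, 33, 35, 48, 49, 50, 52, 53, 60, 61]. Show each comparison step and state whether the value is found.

Binary search for 11 in [4, 14, 15, 20, 24, 30, 32, 33, 35, 48, 49, 50, 52, 53, 60, 61]:

lo=0, hi=15, mid=7, arr[mid]=33 -> 33 > 11, search left half
lo=0, hi=6, mid=3, arr[mid]=20 -> 20 > 11, search left half
lo=0, hi=2, mid=1, arr[mid]=14 -> 14 > 11, search left half
lo=0, hi=0, mid=0, arr[mid]=4 -> 4 < 11, search right half
lo=1 > hi=0, target 11 not found

Binary search determines that 11 is not in the array after 4 comparisons. The search space was exhausted without finding the target.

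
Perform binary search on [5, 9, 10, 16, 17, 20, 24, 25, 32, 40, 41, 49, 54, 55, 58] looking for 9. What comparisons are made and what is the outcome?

Binary search for 9 in [5, 9, 10, 16, 17, 20, 24, 25, 32, 40, 41, 49, 54, 55, 58]:

lo=0, hi=14, mid=7, arr[mid]=25 -> 25 > 9, search left half
lo=0, hi=6, mid=3, arr[mid]=16 -> 16 > 9, search left half
lo=0, hi=2, mid=1, arr[mid]=9 -> Found target at index 1!

Binary search finds 9 at index 1 after 3 comparisons. The search repeatedly halves the search space by comparing with the middle element.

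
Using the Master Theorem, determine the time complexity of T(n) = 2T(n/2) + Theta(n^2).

Master Theorem for T(n) = 2T(n/2) + O(n^2):

a = 2, b = 2, c = 2
log_b(a) = log_2(2) = 1.0000

Case 3: c = 2 > log_2(2) = 1.0000
T(n) = O(n^2) = O(n^2)

For T(n) = 2T(n/2) + O(n^2): log_2(2) = 1.0000. This is Case 3 of the Master Theorem (c > log_b(a), work dominated by root), giving O(n^2).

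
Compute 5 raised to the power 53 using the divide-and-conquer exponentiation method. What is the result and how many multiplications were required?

Computing 5^53 by squaring (build up from 5^1; each line after the first costs one multiplication):

5^1 = 5
5^2 = (5^1)^2 = 5^2 = 25
5^3 = 5 * 5^2 = 5 * 25 = 125
5^6 = (5^3)^2 = 125^2 = 15625
5^12 = (5^6)^2 = 15625^2 = 244140625
5^13 = 5 * 5^12 = 5 * 244140625 = 1220703125
5^26 = (5^13)^2 = 1220703125^2 = 1490116119384765625
5^52 = (5^26)^2 = 1490116119384765625^2 = 2220446049250313080847263336181640625
5^53 = 5 * 5^52 = 5 * 2220446049250313080847263336181640625 = 11102230246251565404236316680908203125

Result: 11102230246251565404236316680908203125
Multiplications needed: 8 (8 lines after 5^1)

5^53 = 11102230246251565404236316680908203125. Using exponentiation by squaring, this requires 8 multiplications. The key idea: if the exponent is even, square the half-power; if odd, multiply by the base once.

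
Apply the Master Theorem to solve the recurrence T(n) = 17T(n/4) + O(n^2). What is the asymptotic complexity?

Master Theorem for T(n) = 17T(n/4) + O(n^2):

a = 17, b = 4, c = 2
log_b(a) = log_4(17) = 2.0437

Case 1: c = 2 < log_4(17) = 2.0437
T(n) = O(n^(log_4 17))

For T(n) = 17T(n/4) + O(n^2): log_4(17) = 2.0437. This is Case 1 of the Master Theorem (c < log_b(a), work dominated by leaves), giving O(n^(log_4 17)).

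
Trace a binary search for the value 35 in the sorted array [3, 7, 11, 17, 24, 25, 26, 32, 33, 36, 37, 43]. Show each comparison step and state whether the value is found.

Binary search for 35 in [3, 7, 11, 17, 24, 25, 26, 32, 33, 36, 37, 43]:

lo=0, hi=11, mid=5, arr[mid]=25 -> 25 < 35, search right half
lo=6, hi=11, mid=8, arr[mid]=33 -> 33 < 35, search right half
lo=9, hi=11, mid=10, arr[mid]=37 -> 37 > 35, search left half
lo=9, hi=9, mid=9, arr[mid]=36 -> 36 > 35, search left half
lo=9 > hi=8, target 35 not found

Binary search determines that 35 is not in the array after 4 comparisons. The search space was exhausted without finding the target.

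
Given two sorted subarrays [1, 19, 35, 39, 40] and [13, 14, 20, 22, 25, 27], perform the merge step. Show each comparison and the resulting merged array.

Merging process:

Compare 1 vs 13: take 1 from left. Merged: [1]
Compare 19 vs 13: take 13 from right. Merged: [1, 13]
Compare 19 vs 14: take 14 from right. Merged: [1, 13, 14]
Compare 19 vs 20: take 19 from left. Merged: [1, 13, 14, 19]
Compare 35 vs 20: take 20 from right. Merged: [1, 13, 14, 19, 20]
Compare 35 vs 22: take 22 from right. Merged: [1, 13, 14, 19, 20, 22]
Compare 35 vs 25: take 25 from right. Merged: [1, 13, 14, 19, 20, 22, 25]
Compare 35 vs 27: take 27 from right. Merged: [1, 13, 14, 19, 20, 22, 25, 27]
Append remaining from left: [35, 39, 40]. Merged: [1, 13, 14, 19, 20, 22, 25, 27, 35, 39, 40]

Final merged array: [1, 13, 14, 19, 20, 22, 25, 27, 35, 39, 40]
Total comparisons: 8

The merged array is [1, 13, 14, 19, 20, 22, 25, 27, 35, 39, 40], requiring 8 comparisons. The merge step runs in O(n) time where n is the total number of elements.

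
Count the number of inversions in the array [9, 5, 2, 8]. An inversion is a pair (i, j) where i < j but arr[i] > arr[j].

Finding inversions in [9, 5, 2, 8]:

(0, 1): arr[0]=9 > arr[1]=5
(0, 2): arr[0]=9 > arr[2]=2
(0, 3): arr[0]=9 > arr[3]=8
(1, 2): arr[1]=5 > arr[2]=2

Total inversions: 4

The array has 4 inversion(s): (0,1), (0,2), (0,3), (1,2). Each pair (i,j) satisfies i < j and arr[i] > arr[j].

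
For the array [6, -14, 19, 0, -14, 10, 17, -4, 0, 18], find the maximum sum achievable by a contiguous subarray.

Using Kadane's algorithm on [6, -14, 19, 0, -14, 10, 17, -4, 0, 18]:

Scanning through the array:
Position 1 (value -14): max_ending_here = -8, max_so_far = 6
Position 2 (value 19): max_ending_here = 19, max_so_far = 19
Position 3 (value 0): max_ending_here = 19, max_so_far = 19
Position 4 (value -14): max_ending_here = 5, max_so_far = 19
Position 5 (value 10): max_ending_here = 15, max_so_far = 19
Position 6 (value 17): max_ending_here = 32, max_so_far = 32
Position 7 (value -4): max_ending_here = 28, max_so_far = 32
Position 8 (value 0): max_ending_here = 28, max_so_far = 32
Position 9 (value 18): max_ending_here = 46, max_so_far = 46

Maximum subarray: [19, 0, -14, 10, 17, -4, 0, 18]
Maximum sum: 46

The maximum subarray is [19, 0, -14, 10, 17, -4, 0, 18] with sum 46. This subarray runs from index 2 to index 9.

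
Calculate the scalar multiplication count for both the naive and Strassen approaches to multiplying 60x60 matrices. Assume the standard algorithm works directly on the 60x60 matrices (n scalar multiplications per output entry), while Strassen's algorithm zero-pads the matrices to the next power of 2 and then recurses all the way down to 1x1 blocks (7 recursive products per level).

Matrix multiplication for 60x60 matrices:

Strassen's algorithm requires power-of-2 dimensions. Pad 60x60 to 64x64 (next power of 2).

Standard algorithm: 60^3 = 216000 multiplications
Strassen's algorithm: 7^(log2(64)) = 7^6 = 117649 multiplications
Savings: 216000 - 117649 = 98351 multiplications

Standard: 216000 multiplications (60^3). Strassen: 117649 multiplications (7^6, after padding to 64x64). Strassen reduces 8 recursive multiplications to 7 at each level.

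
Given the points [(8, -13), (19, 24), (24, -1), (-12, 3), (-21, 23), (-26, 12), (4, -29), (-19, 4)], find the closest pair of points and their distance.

Computing all pairwise distances among 8 points:

d((8, -13), (19, 24)) = 38.6005
d((8, -13), (24, -1)) = 20.0
d((8, -13), (-12, 3)) = 25.6125
d((8, -13), (-21, 23)) = 46.2277
d((8, -13), (-26, 12)) = 42.2019
d((8, -13), (4, -29)) = 16.4924
d((8, -13), (-19, 4)) = 31.9061
d((19, 24), (24, -1)) = 25.4951
d((19, 24), (-12, 3)) = 37.4433
d((19, 24), (-21, 23)) = 40.0125
d((19, 24), (-26, 12)) = 46.5725
d((19, 24), (4, -29)) = 55.0818
d((19, 24), (-19, 4)) = 42.9418
d((24, -1), (-12, 3)) = 36.2215
d((24, -1), (-21, 23)) = 51.0
d((24, -1), (-26, 12)) = 51.6624
d((24, -1), (4, -29)) = 34.4093
d((24, -1), (-19, 4)) = 43.2897
d((-12, 3), (-21, 23)) = 21.9317
d((-12, 3), (-26, 12)) = 16.6433
d((-12, 3), (4, -29)) = 35.7771
d((-12, 3), (-19, 4)) = 7.0711 <-- minimum
d((-21, 23), (-26, 12)) = 12.083
d((-21, 23), (4, -29)) = 57.6975
d((-21, 23), (-19, 4)) = 19.105
d((-26, 12), (4, -29)) = 50.8035
d((-26, 12), (-19, 4)) = 10.6301
d((4, -29), (-19, 4)) = 40.2244

Closest pair: (-12, 3) and (-19, 4) with distance 7.0711

The closest pair is (-12, 3) and (-19, 4) with Euclidean distance 7.0711. For 8 points, brute-force pairwise comparison is shown above. For large n, the divide-and-conquer algorithm (sort by x, recurse on halves, check the dividing strip) achieves O(n log n).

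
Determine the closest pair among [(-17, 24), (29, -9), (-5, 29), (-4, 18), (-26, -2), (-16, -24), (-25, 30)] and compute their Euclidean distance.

Computing all pairwise distances among 7 points:

d((-17, 24), (29, -9)) = 56.6127
d((-17, 24), (-5, 29)) = 13.0
d((-17, 24), (-4, 18)) = 14.3178
d((-17, 24), (-26, -2)) = 27.5136
d((-17, 24), (-16, -24)) = 48.0104
d((-17, 24), (-25, 30)) = 10.0 <-- minimum
d((29, -9), (-5, 29)) = 50.9902
d((29, -9), (-4, 18)) = 42.638
d((29, -9), (-26, -2)) = 55.4437
d((29, -9), (-16, -24)) = 47.4342
d((29, -9), (-25, 30)) = 66.6108
d((-5, 29), (-4, 18)) = 11.0454
d((-5, 29), (-26, -2)) = 37.4433
d((-5, 29), (-16, -24)) = 54.1295
d((-5, 29), (-25, 30)) = 20.025
d((-4, 18), (-26, -2)) = 29.7321
d((-4, 18), (-16, -24)) = 43.6807
d((-4, 18), (-25, 30)) = 24.1868
d((-26, -2), (-16, -24)) = 24.1661
d((-26, -2), (-25, 30)) = 32.0156
d((-16, -24), (-25, 30)) = 54.7449

Closest pair: (-17, 24) and (-25, 30) with distance 10.0

The closest pair is (-17, 24) and (-25, 30) with Euclidean distance 10.0. For 7 points, brute-force pairwise comparison is shown above. For large n, the divide-and-conquer algorithm (sort by x, recurse on halves, check the dividing strip) achieves O(n log n).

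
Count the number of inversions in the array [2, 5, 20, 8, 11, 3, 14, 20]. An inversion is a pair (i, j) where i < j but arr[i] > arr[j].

Finding inversions in [2, 5, 20, 8, 11, 3, 14, 20]:

(1, 5): arr[1]=5 > arr[5]=3
(2, 3): arr[2]=20 > arr[3]=8
(2, 4): arr[2]=20 > arr[4]=11
(2, 5): arr[2]=20 > arr[5]=3
(2, 6): arr[2]=20 > arr[6]=14
(3, 5): arr[3]=8 > arr[5]=3
(4, 5): arr[4]=11 > arr[5]=3

Total inversions: 7

The array has 7 inversion(s): (1,5), (2,3), (2,4), (2,5), (2,6), (3,5), (4,5). Each pair (i,j) satisfies i < j and arr[i] > arr[j].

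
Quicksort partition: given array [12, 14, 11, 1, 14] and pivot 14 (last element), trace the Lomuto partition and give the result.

Lomuto partition with pivot = 14:

Initial array: [12, 14, 11, 1, 14]

arr[0]=12 <= 14: swap with position 0, array becomes [12, 14, 11, 1, 14]
arr[1]=14 <= 14: swap with position 1, array becomes [12, 14, 11, 1, 14]
arr[2]=11 <= 14: swap with position 2, array becomes [12, 14, 11, 1, 14]
arr[3]=1 <= 14: swap with position 3, array becomes [12, 14, 11, 1, 14]

Place pivot at position 4: [12, 14, 11, 1, 14]
Pivot position: 4

After partitioning with pivot 14, the array becomes [12, 14, 11, 1, 14]. The pivot is placed at index 4. All elements to the left of the pivot are <= 14, and all elements to the right are > 14.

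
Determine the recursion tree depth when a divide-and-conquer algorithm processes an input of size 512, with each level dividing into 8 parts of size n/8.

For divide and conquer with division factor 8:

Problem sizes at each level:
Level 0: 512
Level 1: 64
Level 2: 8
Level 3: 1

The root is level 0 and the size-1 base case is level 3 (the tree spans levels 0 through 3, i.e. 4 levels counting the root), so the depth is the number of divisions: log_8(512) = 3

The recursion tree depth is log_8(512) = 3. At each level, the problem size is divided by 8, so it takes 3 divisions to reduce to a base case of size 1. The algorithm makes 8 recursive calls at each level.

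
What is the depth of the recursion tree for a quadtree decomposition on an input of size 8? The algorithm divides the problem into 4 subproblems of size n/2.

For divide and conquer with division factor 2:

Problem sizes at each level:
Level 0: 8
Level 1: 4
Level 2: 2
Level 3: 1

The root is level 0 and the size-1 base case is level 3 (the tree spans levels 0 through 3, i.e. 4 levels counting the root), so the depth is the number of divisions: log_2(8) = 3

The recursion tree depth is log_2(8) = 3. At each level, the problem size is divided by 2, so it takes 3 divisions to reduce to a base case of size 1. The algorithm makes 4 recursive calls at each level.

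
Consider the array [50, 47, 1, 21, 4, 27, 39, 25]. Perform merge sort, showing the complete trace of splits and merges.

Merge sort trace:

Split: [50, 47, 1, 21, 4, 27, 39, 25] -> [50, 47, 1, 21] and [4, 27, 39, 25]
  Split: [50, 47, 1, 21] -> [50, 47] and [1, 21]
    Split: [50, 47] -> [50] and [47]
    Merge: [50] + [47] -> [47, 50]
    Split: [1, 21] -> [1] and [21]
    Merge: [1] + [21] -> [1, 21]
  Merge: [47, 50] + [1, 21] -> [1, 21, 47, 50]
  Split: [4, 27, 39, 25] -> [4, 27] and [39, 25]
    Split: [4, 27] -> [4] and [27]
    Merge: [4] + [27] -> [4, 27]
    Split: [39, 25] -> [39] and [25]
    Merge: [39] + [25] -> [25, 39]
  Merge: [4, 27] + [25, 39] -> [4, 25, 27, 39]
Merge: [1, 21, 47, 50] + [4, 25, 27, 39] -> [1, 4, 21, 25, 27, 39, 47, 50]

Final sorted array: [1, 4, 21, 25, 27, 39, 47, 50]

The merge sort proceeds by recursively splitting the array and merging sorted halves.
After all merges, the sorted array is [1, 4, 21, 25, 27, 39, 47, 50].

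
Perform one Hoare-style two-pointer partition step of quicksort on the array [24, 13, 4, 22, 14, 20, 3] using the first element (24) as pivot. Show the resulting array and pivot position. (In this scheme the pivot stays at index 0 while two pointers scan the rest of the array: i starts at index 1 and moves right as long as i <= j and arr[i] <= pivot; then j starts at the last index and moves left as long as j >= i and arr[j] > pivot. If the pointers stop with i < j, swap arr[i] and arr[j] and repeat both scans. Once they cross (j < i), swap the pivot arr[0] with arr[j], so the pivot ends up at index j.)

Hoare-style two-pointer partition with pivot = 24:

Initial array: [24, 13, 4, 22, 14, 20, 3]

Pointers start at i = 1, j = 6.
i ends at 7, j ends at 6: the pointers have crossed (j < i), so scanning stops.

Swap pivot arr[0] with arr[6] to place pivot at position 6: [3, 13, 4, 22, 14, 20, 24]
Pivot position: 6

After partitioning with pivot 24, the array becomes [3, 13, 4, 22, 14, 20, 24]. The pivot is placed at index 6. All elements to the left of the pivot are <= 24, and all elements to the right are > 24.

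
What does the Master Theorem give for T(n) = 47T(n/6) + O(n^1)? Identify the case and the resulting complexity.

Master Theorem for T(n) = 47T(n/6) + O(n^1):

a = 47, b = 6, c = 1
log_b(a) = log_6(47) = 2.1488

Case 1: c = 1 < log_6(47) = 2.1488
T(n) = O(n^(log_6 47))

For T(n) = 47T(n/6) + O(n^1): log_6(47) = 2.1488. This is Case 1 of the Master Theorem (c < log_b(a), work dominated by leaves), giving O(n^(log_6 47)).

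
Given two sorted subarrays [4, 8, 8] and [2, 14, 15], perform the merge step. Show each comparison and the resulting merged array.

Merging process:

Compare 4 vs 2: take 2 from right. Merged: [2]
Compare 4 vs 14: take 4 from left. Merged: [2, 4]
Compare 8 vs 14: take 8 from left. Merged: [2, 4, 8]
Compare 8 vs 14: take 8 from left. Merged: [2, 4, 8, 8]
Append remaining from right: [14, 15]. Merged: [2, 4, 8, 8, 14, 15]

Final merged array: [2, 4, 8, 8, 14, 15]
Total comparisons: 4

The merged array is [2, 4, 8, 8, 14, 15], requiring 4 comparisons. The merge step runs in O(n) time where n is the total number of elements.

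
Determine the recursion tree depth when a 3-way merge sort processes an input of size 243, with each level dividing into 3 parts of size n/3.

For divide and conquer with division factor 3:

Problem sizes at each level:
Level 0: 243
Level 1: 81
Level 2: 27
Level 3: 9
Level 4: 3
Level 5: 1

The root is level 0 and the size-1 base case is level 5 (the tree spans levels 0 through 5, i.e. 6 levels counting the root), so the depth is the number of divisions: log_3(243) = 5

The recursion tree depth is log_3(243) = 5. At each level, the problem size is divided by 3, so it takes 5 divisions to reduce to a base case of size 1. The algorithm makes 3 recursive calls at each level.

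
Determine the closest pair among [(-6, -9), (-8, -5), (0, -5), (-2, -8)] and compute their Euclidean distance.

Computing all pairwise distances among 4 points:

d((-6, -9), (-8, -5)) = 4.4721
d((-6, -9), (0, -5)) = 7.2111
d((-6, -9), (-2, -8)) = 4.1231
d((-8, -5), (0, -5)) = 8.0
d((-8, -5), (-2, -8)) = 6.7082
d((0, -5), (-2, -8)) = 3.6056 <-- minimum

Closest pair: (0, -5) and (-2, -8) with distance 3.6056

The closest pair is (0, -5) and (-2, -8) with Euclidean distance 3.6056. For 4 points, brute-force pairwise comparison is shown above. For large n, the divide-and-conquer algorithm (sort by x, recurse on halves, check the dividing strip) achieves O(n log n).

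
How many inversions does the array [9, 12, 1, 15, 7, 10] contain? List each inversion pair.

Finding inversions in [9, 12, 1, 15, 7, 10]:

(0, 2): arr[0]=9 > arr[2]=1
(0, 4): arr[0]=9 > arr[4]=7
(1, 2): arr[1]=12 > arr[2]=1
(1, 4): arr[1]=12 > arr[4]=7
(1, 5): arr[1]=12 > arr[5]=10
(3, 4): arr[3]=15 > arr[4]=7
(3, 5): arr[3]=15 > arr[5]=10

Total inversions: 7

The array has 7 inversion(s): (0,2), (0,4), (1,2), (1,4), (1,5), (3,4), (3,5). Each pair (i,j) satisfies i < j and arr[i] > arr[j].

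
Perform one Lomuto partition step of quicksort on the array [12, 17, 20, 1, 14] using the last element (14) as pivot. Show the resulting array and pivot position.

Lomuto partition with pivot = 14:

Initial array: [12, 17, 20, 1, 14]

arr[0]=12 <= 14: swap with position 0, array becomes [12, 17, 20, 1, 14]
arr[1]=17 > 14: no swap
arr[2]=20 > 14: no swap
arr[3]=1 <= 14: swap with position 1, array becomes [12, 1, 20, 17, 14]

Place pivot at position 2: [12, 1, 14, 17, 20]
Pivot position: 2

After partitioning with pivot 14, the array becomes [12, 1, 14, 17, 20]. The pivot is placed at index 2. All elements to the left of the pivot are <= 14, and all elements to the right are > 14.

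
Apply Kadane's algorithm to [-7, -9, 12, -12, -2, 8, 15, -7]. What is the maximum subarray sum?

Using Kadane's algorithm on [-7, -9, 12, -12, -2, 8, 15, -7]:

Scanning through the array:
Position 1 (value -9): max_ending_here = -9, max_so_far = -7
Position 2 (value 12): max_ending_here = 12, max_so_far = 12
Position 3 (value -12): max_ending_here = 0, max_so_far = 12
Position 4 (value -2): max_ending_here = -2, max_so_far = 12
Position 5 (value 8): max_ending_here = 8, max_so_far = 12
Position 6 (value 15): max_ending_here = 23, max_so_far = 23
Position 7 (value -7): max_ending_here = 16, max_so_far = 23

Maximum subarray: [8, 15]
Maximum sum: 23

The maximum subarray is [8, 15] with sum 23. This subarray runs from index 5 to index 6.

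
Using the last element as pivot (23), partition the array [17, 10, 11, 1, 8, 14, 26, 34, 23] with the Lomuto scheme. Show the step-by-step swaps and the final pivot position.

Lomuto partition with pivot = 23:

Initial array: [17, 10, 11, 1, 8, 14, 26, 34, 23]

arr[0]=17 <= 23: swap with position 0, array becomes [17, 10, 11, 1, 8, 14, 26, 34, 23]
arr[1]=10 <= 23: swap with position 1, array becomes [17, 10, 11, 1, 8, 14, 26, 34, 23]
arr[2]=11 <= 23: swap with position 2, array becomes [17, 10, 11, 1, 8, 14, 26, 34, 23]
arr[3]=1 <= 23: swap with position 3, array becomes [17, 10, 11, 1, 8, 14, 26, 34, 23]
arr[4]=8 <= 23: swap with position 4, array becomes [17, 10, 11, 1, 8, 14, 26, 34, 23]
arr[5]=14 <= 23: swap with position 5, array becomes [17, 10, 11, 1, 8, 14, 26, 34, 23]
arr[6]=26 > 23: no swap
arr[7]=34 > 23: no swap

Place pivot at position 6: [17, 10, 11, 1, 8, 14, 23, 34, 26]
Pivot position: 6

After partitioning with pivot 23, the array becomes [17, 10, 11, 1, 8, 14, 23, 34, 26]. The pivot is placed at index 6. All elements to the left of the pivot are <= 23, and all elements to the right are > 23.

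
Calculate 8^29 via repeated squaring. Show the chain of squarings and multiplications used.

Computing 8^29 by squaring (build up from 8^1; each line after the first costs one multiplication):

8^1 = 8
8^2 = (8^1)^2 = 8^2 = 64
8^3 = 8 * 8^2 = 8 * 64 = 512
8^6 = (8^3)^2 = 512^2 = 262144
8^7 = 8 * 8^6 = 8 * 262144 = 2097152
8^14 = (8^7)^2 = 2097152^2 = 4398046511104
8^28 = (8^14)^2 = 4398046511104^2 = 19342813113834066795298816
8^29 = 8 * 8^28 = 8 * 19342813113834066795298816 = 154742504910672534362390528

Result: 154742504910672534362390528
Multiplications needed: 7 (7 lines after 8^1)

8^29 = 154742504910672534362390528. Using exponentiation by squaring, this requires 7 multiplications. The key idea: if the exponent is even, square the half-power; if odd, multiply by the base once.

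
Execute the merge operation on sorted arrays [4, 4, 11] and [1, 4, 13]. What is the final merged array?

Merging process:

Compare 4 vs 1: take 1 from right. Merged: [1]
Compare 4 vs 4: take 4 from left. Merged: [1, 4]
Compare 4 vs 4: take 4 from left. Merged: [1, 4, 4]
Compare 11 vs 4: take 4 from right. Merged: [1, 4, 4, 4]
Compare 11 vs 13: take 11 from left. Merged: [1, 4, 4, 4, 11]
Append remaining from right: [13]. Merged: [1, 4, 4, 4, 11, 13]

Final merged array: [1, 4, 4, 4, 11, 13]
Total comparisons: 5

The merged array is [1, 4, 4, 4, 11, 13], requiring 5 comparisons. The merge step runs in O(n) time where n is the total number of elements.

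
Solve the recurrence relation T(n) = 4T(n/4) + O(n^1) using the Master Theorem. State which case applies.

Master Theorem for T(n) = 4T(n/4) + O(n^1):

a = 4, b = 4, c = 1
log_b(a) = log_4(4) = 1.0000

Case 2: c = 1 = log_4(4) = 1.0000
T(n) = O(n^1 log n) = O(n log n)

For T(n) = 4T(n/4) + O(n^1): log_4(4) = 1.0000. This is Case 2 of the Master Theorem (c = log_b(a), equal work at all levels), giving O(n log n).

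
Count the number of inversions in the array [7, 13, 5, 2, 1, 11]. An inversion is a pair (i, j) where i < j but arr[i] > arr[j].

Finding inversions in [7, 13, 5, 2, 1, 11]:

(0, 2): arr[0]=7 > arr[2]=5
(0, 3): arr[0]=7 > arr[3]=2
(0, 4): arr[0]=7 > arr[4]=1
(1, 2): arr[1]=13 > arr[2]=5
(1, 3): arr[1]=13 > arr[3]=2
(1, 4): arr[1]=13 > arr[4]=1
(1, 5): arr[1]=13 > arr[5]=11
(2, 3): arr[2]=5 > arr[3]=2
(2, 4): arr[2]=5 > arr[4]=1
(3, 4): arr[3]=2 > arr[4]=1

Total inversions: 10

The array has 10 inversion(s): (0,2), (0,3), (0,4), (1,2), (1,3), (1,4), (1,5), (2,3), (2,4), (3,4). Each pair (i,j) satisfies i < j and arr[i] > arr[j].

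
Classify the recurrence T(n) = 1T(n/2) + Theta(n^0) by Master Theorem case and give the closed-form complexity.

Master Theorem for T(n) = 1T(n/2) + O(n^0):

a = 1, b = 2, c = 0
log_b(a) = log_2(1) = 0.0000

Case 2: c = 0 = log_2(1) = 0.0000
T(n) = O(n^0 log n) = O(log n)

For T(n) = 1T(n/2) + O(n^0): log_2(1) = 0.0000. This is Case 2 of the Master Theorem (c = log_b(a), equal work at all levels), giving O(log n).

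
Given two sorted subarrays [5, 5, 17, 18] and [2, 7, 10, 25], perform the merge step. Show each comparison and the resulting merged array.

Merging process:

Compare 5 vs 2: take 2 from right. Merged: [2]
Compare 5 vs 7: take 5 from left. Merged: [2, 5]
Compare 5 vs 7: take 5 from left. Merged: [2, 5, 5]
Compare 17 vs 7: take 7 from right. Merged: [2, 5, 5, 7]
Compare 17 vs 10: take 10 from right. Merged: [2, 5, 5, 7, 10]
Compare 17 vs 25: take 17 from left. Merged: [2, 5, 5, 7, 10, 17]
Compare 18 vs 25: take 18 from left. Merged: [2, 5, 5, 7, 10, 17, 18]
Append remaining from right: [25]. Merged: [2, 5, 5, 7, 10, 17, 18, 25]

Final merged array: [2, 5, 5, 7, 10, 17, 18, 25]
Total comparisons: 7

The merged array is [2, 5, 5, 7, 10, 17, 18, 25], requiring 7 comparisons. The merge step runs in O(n) time where n is the total number of elements.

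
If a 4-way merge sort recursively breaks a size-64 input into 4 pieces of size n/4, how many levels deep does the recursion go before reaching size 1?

For divide and conquer with division factor 4:

Problem sizes at each level:
Level 0: 64
Level 1: 16
Level 2: 4
Level 3: 1

The root is level 0 and the size-1 base case is level 3 (the tree spans levels 0 through 3, i.e. 4 levels counting the root), so the depth is the number of divisions: log_4(64) = 3

The recursion tree depth is log_4(64) = 3. At each level, the problem size is divided by 4, so it takes 3 divisions to reduce to a base case of size 1. The algorithm makes 4 recursive calls at each level.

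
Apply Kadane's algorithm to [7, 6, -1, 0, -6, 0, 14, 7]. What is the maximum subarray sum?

Using Kadane's algorithm on [7, 6, -1, 0, -6, 0, 14, 7]:

Scanning through the array:
Position 1 (value 6): max_ending_here = 13, max_so_far = 13
Position 2 (value -1): max_ending_here = 12, max_so_far = 13
Position 3 (value 0): max_ending_here = 12, max_so_far = 13
Position 4 (value -6): max_ending_here = 6, max_so_far = 13
Position 5 (value 0): max_ending_here = 6, max_so_far = 13
Position 6 (value 14): max_ending_here = 20, max_so_far = 20
Position 7 (value 7): max_ending_here = 27, max_so_far = 27

Maximum subarray: [7, 6, -1, 0, -6, 0, 14, 7]
Maximum sum: 27

The maximum subarray is [7, 6, -1, 0, -6, 0, 14, 7] with sum 27. This subarray runs from index 0 to index 7.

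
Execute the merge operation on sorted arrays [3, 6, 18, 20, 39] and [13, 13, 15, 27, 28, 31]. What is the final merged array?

Merging process:

Compare 3 vs 13: take 3 from left. Merged: [3]
Compare 6 vs 13: take 6 from left. Merged: [3, 6]
Compare 18 vs 13: take 13 from right. Merged: [3, 6, 13]
Compare 18 vs 13: take 13 from right. Merged: [3, 6, 13, 13]
Compare 18 vs 15: take 15 from right. Merged: [3, 6, 13, 13, 15]
Compare 18 vs 27: take 18 from left. Merged: [3, 6, 13, 13, 15, 18]
Compare 20 vs 27: take 20 from left. Merged: [3, 6, 13, 13, 15, 18, 20]
Compare 39 vs 27: take 27 from right. Merged: [3, 6, 13, 13, 15, 18, 20, 27]
Compare 39 vs 28: take 28 from right. Merged: [3, 6, 13, 13, 15, 18, 20, 27, 28]
Compare 39 vs 31: take 31 from right. Merged: [3, 6, 13, 13, 15, 18, 20, 27, 28, 31]
Append remaining from left: [39]. Merged: [3, 6, 13, 13, 15, 18, 20, 27, 28, 31, 39]

Final merged array: [3, 6, 13, 13, 15, 18, 20, 27, 28, 31, 39]
Total comparisons: 10

The merged array is [3, 6, 13, 13, 15, 18, 20, 27, 28, 31, 39], requiring 10 comparisons. The merge step runs in O(n) time where n is the total number of elements.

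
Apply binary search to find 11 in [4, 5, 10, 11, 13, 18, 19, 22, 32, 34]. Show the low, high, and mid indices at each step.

Binary search for 11 in [4, 5, 10, 11, 13, 18, 19, 22, 32, 34]:

lo=0, hi=9, mid=4, arr[mid]=13 -> 13 > 11, search left half
lo=0, hi=3, mid=1, arr[mid]=5 -> 5 < 11, search right half
lo=2, hi=3, mid=2, arr[mid]=10 -> 10 < 11, search right half
lo=3, hi=3, mid=3, arr[mid]=11 -> Found target at index 3!

Binary search finds 11 at index 3 after 4 comparisons. The search repeatedly halves the search space by comparing with the middle element.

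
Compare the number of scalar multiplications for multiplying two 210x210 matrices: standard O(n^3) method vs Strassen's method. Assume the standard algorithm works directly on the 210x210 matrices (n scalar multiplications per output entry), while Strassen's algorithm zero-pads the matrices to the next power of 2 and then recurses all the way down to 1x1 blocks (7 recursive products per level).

Matrix multiplication for 210x210 matrices:

Strassen's algorithm requires power-of-2 dimensions. Pad 210x210 to 256x256 (next power of 2).

Standard algorithm: 210^3 = 9261000 multiplications
Strassen's algorithm: 7^(log2(256)) = 7^8 = 5764801 multiplications
Savings: 9261000 - 5764801 = 3496199 multiplications

Standard: 9261000 multiplications (210^3). Strassen: 5764801 multiplications (7^8, after padding to 256x256). Strassen reduces 8 recursive multiplications to 7 at each level.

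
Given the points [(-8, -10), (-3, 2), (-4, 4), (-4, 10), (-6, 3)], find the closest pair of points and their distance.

Computing all pairwise distances among 5 points:

d((-8, -10), (-3, 2)) = 13.0
d((-8, -10), (-4, 4)) = 14.5602
d((-8, -10), (-4, 10)) = 20.3961
d((-8, -10), (-6, 3)) = 13.1529
d((-3, 2), (-4, 4)) = 2.2361 <-- minimum
d((-3, 2), (-4, 10)) = 8.0623
d((-3, 2), (-6, 3)) = 3.1623
d((-4, 4), (-4, 10)) = 6.0
d((-4, 4), (-6, 3)) = 2.2361 <-- minimum
d((-4, 10), (-6, 3)) = 7.2801

Minimum distance: 2.2361 (tie among 2 pairs: (-3, 2) and (-4, 4); (-4, 4) and (-6, 3))

The minimum Euclidean distance is 2.2361. There is a tie: 2 pairs achieve this minimum — (-3, 2) and (-4, 4); (-4, 4) and (-6, 3). Any of these is a valid closest pair. For 5 points, brute-force pairwise comparison is shown above. For large n, the divide-and-conquer algorithm (sort by x, recurse on halves, check the dividing strip) achieves O(n log n).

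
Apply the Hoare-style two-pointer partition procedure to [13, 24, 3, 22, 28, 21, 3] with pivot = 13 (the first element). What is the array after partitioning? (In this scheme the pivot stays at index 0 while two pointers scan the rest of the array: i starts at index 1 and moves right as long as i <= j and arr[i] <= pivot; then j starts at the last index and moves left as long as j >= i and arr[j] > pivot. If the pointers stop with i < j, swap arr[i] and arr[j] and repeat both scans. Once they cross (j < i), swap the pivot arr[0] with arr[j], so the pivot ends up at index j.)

Hoare-style two-pointer partition with pivot = 13:

Initial array: [13, 24, 3, 22, 28, 21, 3]

Pointers start at i = 1, j = 6.
i stops at index 1 (arr[1]=24 > 13), j stops at index 6 (arr[6]=3 <= 13): swap arr[1] and arr[6], array becomes [13, 3, 3, 22, 28, 21, 24]
i ends at 3, j ends at 2: the pointers have crossed (j < i), so scanning stops.

Swap pivot arr[0] with arr[2] to place pivot at position 2: [3, 3, 13, 22, 28, 21, 24]
Pivot position: 2

After partitioning with pivot 13, the array becomes [3, 3, 13, 22, 28, 21, 24]. The pivot is placed at index 2. All elements to the left of the pivot are <= 13, and all elements to the right are > 13.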